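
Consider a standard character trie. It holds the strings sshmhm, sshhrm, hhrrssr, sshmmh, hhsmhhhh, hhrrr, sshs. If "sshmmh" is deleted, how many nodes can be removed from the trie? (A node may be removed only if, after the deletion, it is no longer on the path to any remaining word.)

2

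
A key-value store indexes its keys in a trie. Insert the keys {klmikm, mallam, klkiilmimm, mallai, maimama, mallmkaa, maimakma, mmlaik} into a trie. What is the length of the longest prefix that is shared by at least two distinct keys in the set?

The deepest shared node is where two words last agree before diverging.
e.g. "maimakma" and "maimama" share the prefix "maima" of length 5; no pair shares a longer one.
Longest shared-prefix length: 5

5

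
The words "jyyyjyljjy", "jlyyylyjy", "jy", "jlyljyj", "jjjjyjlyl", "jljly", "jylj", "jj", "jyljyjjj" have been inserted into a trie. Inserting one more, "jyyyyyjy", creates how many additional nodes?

4

"jyyy" is already a path in the trie; the remaining "yyjy" must be added.
So 8 − 4 = 4 new nodes.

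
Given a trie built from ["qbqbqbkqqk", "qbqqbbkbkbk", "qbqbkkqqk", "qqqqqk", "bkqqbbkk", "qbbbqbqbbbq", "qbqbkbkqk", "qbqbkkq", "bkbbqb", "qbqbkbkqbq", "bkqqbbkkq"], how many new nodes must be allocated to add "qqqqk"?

Walking "qqqqk" from the root, the first 4 characters ("qqqq") follow existing edges; "k" is the first miss.
New nodes needed: |"qqqqk"| − 4 = 5 − 4 = 1.

1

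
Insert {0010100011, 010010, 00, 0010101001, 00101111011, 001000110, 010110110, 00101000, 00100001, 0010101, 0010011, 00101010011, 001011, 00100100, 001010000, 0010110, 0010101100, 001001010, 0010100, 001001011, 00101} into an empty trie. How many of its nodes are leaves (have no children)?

A leaf is a node with no children — equivalently, the end of a word that is not a proper prefix of any other stored word.
Those words: "00100001", "001000110", "00100100", "001001010", "001001011", "0010011", "001010000", "0010100011", "00101010011", "0010101100", "0010110", "00101111011", "010010", "010110110"
Leaf count: 14

14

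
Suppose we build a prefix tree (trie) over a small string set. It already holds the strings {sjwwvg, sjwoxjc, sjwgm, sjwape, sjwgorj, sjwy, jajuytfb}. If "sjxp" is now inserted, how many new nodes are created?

Walking "sjxp" from the root, the first 2 characters ("sj") follow existing edges; "x" is the first miss.
So 4 − 2 = 2 new nodes.

2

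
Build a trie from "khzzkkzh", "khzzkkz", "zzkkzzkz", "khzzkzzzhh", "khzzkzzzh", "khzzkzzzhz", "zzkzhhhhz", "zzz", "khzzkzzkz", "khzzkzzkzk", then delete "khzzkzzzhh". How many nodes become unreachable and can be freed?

1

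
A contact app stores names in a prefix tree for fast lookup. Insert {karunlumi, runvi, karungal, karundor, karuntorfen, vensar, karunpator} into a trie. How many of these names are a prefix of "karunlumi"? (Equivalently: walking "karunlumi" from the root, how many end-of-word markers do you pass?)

Walk "karunlumi" from the root; an end-of-word marker is hit whenever a stored word is a prefix of "karunlumi".
Prefixes of the query that are stored words: "karunlumi"
Count: 1

1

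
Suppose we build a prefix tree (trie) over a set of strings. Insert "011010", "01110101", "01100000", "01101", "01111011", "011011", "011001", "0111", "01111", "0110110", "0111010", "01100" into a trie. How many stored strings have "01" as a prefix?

Traverse to the node for "01", then collect every word in that subtree.
Matches: "01100", "01100000", "011001", "01101", "011010", "011011", "0110110", "0111", "0111010", "01110101", "01111", "01111011"
Count: 12

12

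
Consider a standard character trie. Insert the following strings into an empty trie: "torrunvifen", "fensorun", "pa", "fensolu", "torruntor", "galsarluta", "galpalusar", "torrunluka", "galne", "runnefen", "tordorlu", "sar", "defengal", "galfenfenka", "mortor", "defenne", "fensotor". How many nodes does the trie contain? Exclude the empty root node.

92

Insert word by word; a character creates a node only if that edge doesn't already exist:
  "torrunvifen" → 11 new (t, o, r, r, u, n, v, i, f, e, n)
  "fensorun" → 8 new (f, e, n, s, o, r, u, n)
  "pa" → 2 new (p, a)
  "fensolu" → prefix "fenso" already present; 2 new (l, u)
  "torruntor" → prefix "torrun" already present; 3 new (t, o, r)
  "galsarluta" → 10 new (g, a, l, s, a, r, l, u, t, a)
  "galpalusar" → prefix "gal" already present; 7 new (p, a, l, u, s, a, r)
  "torrunluka" → prefix "torrun" already present; 4 new (l, u, k, a)
  "galne" → prefix "gal" already present; 2 new (n, e)
  "runnefen" → 8 new (r, u, n, n, e, f, e, n)
  "tordorlu" → prefix "tor" already present; 5 new (d, o, r, l, u)
  "sar" → 3 new (s, a, r)
  "defengal" → 8 new (d, e, f, e, n, g, a, l)
  "galfenfenka" → prefix "gal" already present; 8 new (f, e, n, f, e, n, k, a)
  "mortor" → 6 new (m, o, r, t, o, r)
  "defenne" → prefix "defen" already present; 2 new (n, e)
  "fensotor" → prefix "fenso" already present; 3 new (t, o, r)
Total nodes = 11 + 8 + 2 + 2 + 3 + 10 + 7 + 4 + 2 + 8 + 5 + 3 + 8 + 8 + 6 + 2 + 3 = 92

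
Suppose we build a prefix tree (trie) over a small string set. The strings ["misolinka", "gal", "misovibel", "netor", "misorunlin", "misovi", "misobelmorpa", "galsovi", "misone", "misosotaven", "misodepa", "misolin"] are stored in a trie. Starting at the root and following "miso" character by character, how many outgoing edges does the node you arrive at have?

Follow the path "miso" to its node, then look at its outgoing edges.
Characters that immediately follow "miso" among the stored strings: {b, d, l, n, r, s, v}.
That node has 7 child edges.

7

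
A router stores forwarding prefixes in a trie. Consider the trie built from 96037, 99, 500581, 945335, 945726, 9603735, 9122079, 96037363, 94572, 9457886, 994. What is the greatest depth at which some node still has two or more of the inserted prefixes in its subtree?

6

The deepest shared node is where two words last agree before diverging.
e.g. "9603735" and "96037363" share the prefix "960373" of length 6; no pair shares a longer one.
Longest shared-prefix length: 6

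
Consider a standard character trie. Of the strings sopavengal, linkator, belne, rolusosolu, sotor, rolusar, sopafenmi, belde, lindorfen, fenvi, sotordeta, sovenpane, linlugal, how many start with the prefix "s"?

Filter for entries beginning with "s":
Matches: "sopafenmi", "sopavengal", "sotor", "sotordeta", "sovenpane"
Count: 5

5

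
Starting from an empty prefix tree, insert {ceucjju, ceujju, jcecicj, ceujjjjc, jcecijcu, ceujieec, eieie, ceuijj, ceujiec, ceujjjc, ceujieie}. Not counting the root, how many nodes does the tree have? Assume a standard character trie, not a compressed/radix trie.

39

For each word, the new-node count is its length minus the longest prefix already in the trie:
  "ceucjju" → 7 new (c, e, u, c, j, j, u)
  "ceujju" → prefix "ceu" already present; 3 new (j, j, u)
  "jcecicj" → 7 new (j, c, e, c, i, c, j)
  "ceujjjjc" → prefix "ceujj" already present; 3 new (j, j, c)
  "jcecijcu" → prefix "jceci" already present; 3 new (j, c, u)
  "ceujieec" → prefix "ceuj" already present; 4 new (i, e, e, c)
  "eieie" → 5 new (e, i, e, i, e)
  "ceuijj" → prefix "ceu" already present; 3 new (i, j, j)
  "ceujiec" → prefix "ceujie" already present; 1 new (c)
  "ceujjjc" → prefix "ceujjj" already present; 1 new (c)
  "ceujieie" → prefix "ceujie" already present; 2 new (i, e)
Total nodes = 7 + 3 + 7 + 3 + 3 + 4 + 5 + 3 + 1 + 1 + 2 = 39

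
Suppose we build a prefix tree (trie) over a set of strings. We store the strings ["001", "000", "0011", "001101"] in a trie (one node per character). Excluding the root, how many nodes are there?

7

For each word, the new-node count is its length minus the longest prefix already in the trie:
  "001" → 3 new (0, 0, 1)
  "000" → prefix "00" already present; 1 new (0)
  "0011" → prefix "001" already present; 1 new (1)
  "001101" → prefix "0011" already present; 2 new (0, 1)
Total nodes = 3 + 1 + 1 + 2 = 7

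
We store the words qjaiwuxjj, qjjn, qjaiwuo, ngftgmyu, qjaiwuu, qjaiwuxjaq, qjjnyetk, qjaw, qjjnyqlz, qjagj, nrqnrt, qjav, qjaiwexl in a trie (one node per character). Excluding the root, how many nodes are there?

Insert word by word; a character creates a node only if that edge doesn't already exist:
  "qjaiwuxjj" → 9 new (q, j, a, i, w, u, x, j, j)
  "qjjn" → prefix "qj" already present; 2 new (j, n)
  "qjaiwuo" → prefix "qjaiwu" already present; 1 new (o)
  "ngftgmyu" → 8 new (n, g, f, t, g, m, y, u)
  "qjaiwuu" → prefix "qjaiwu" already present; 1 new (u)
  "qjaiwuxjaq" → prefix "qjaiwuxj" already present; 2 new (a, q)
  "qjjnyetk" → prefix "qjjn" already present; 4 new (y, e, t, k)
  "qjaw" → prefix "qja" already present; 1 new (w)
  "qjjnyqlz" → prefix "qjjny" already present; 3 new (q, l, z)
  "qjagj" → prefix "qja" already present; 2 new (g, j)
  "nrqnrt" → prefix "n" already present; 5 new (r, q, n, r, t)
  "qjav" → prefix "qja" already present; 1 new (v)
  "qjaiwexl" → prefix "qjaiw" already present; 3 new (e, x, l)
Total nodes = 9 + 2 + 1 + 8 + 1 + 2 + 4 + 1 + 3 + 2 + 5 + 1 + 3 = 42

42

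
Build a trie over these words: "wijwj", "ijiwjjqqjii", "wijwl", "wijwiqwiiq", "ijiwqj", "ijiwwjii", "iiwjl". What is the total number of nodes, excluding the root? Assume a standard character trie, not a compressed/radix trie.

33

Count nodes per top-level branch (shared prefixes stored once):
  'i'-branch (iiwjl, ijiwjjqqjii, ijiwqj, ijiwwjii): 21 nodes
  'w'-branch (wijwiqwiiq, wijwj, wijwl): 12 nodes
Sum: 33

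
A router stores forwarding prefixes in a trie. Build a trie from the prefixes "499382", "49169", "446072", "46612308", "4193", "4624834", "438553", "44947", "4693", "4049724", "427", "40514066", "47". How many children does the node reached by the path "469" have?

1

Follow the path "469" to its node, then look at its outgoing edges.
Characters that immediately follow "469" among the stored strings: {3}.
That node has 1 child edge.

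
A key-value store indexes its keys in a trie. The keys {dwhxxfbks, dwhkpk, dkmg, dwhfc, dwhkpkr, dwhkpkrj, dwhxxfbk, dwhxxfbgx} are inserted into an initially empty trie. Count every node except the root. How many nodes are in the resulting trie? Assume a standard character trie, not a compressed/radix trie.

For each word, the new-node count is its length minus the longest prefix already in the trie:
  "dwhxxfbks" → 9 new (d, w, h, x, x, f, b, k, s)
  "dwhkpk" → prefix "dwh" already present; 3 new (k, p, k)
  "dkmg" → prefix "d" already present; 3 new (k, m, g)
  "dwhfc" → prefix "dwh" already present; 2 new (f, c)
  "dwhkpkr" → prefix "dwhkpk" already present; 1 new (r)
  "dwhkpkrj" → prefix "dwhkpkr" already present; 1 new (j)
  "dwhxxfbk" → prefix "dwhxxfbk" already present; 0 new (none)
  "dwhxxfbgx" → prefix "dwhxxfb" already present; 2 new (g, x)
Total nodes = 9 + 3 + 3 + 2 + 1 + 1 + 0 + 2 = 21

21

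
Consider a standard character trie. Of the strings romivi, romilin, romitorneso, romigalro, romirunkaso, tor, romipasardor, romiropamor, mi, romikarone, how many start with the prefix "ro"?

8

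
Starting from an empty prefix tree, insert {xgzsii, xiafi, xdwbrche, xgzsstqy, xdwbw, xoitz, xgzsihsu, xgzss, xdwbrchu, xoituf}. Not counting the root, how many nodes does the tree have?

32

For each word, the new-node count is its length minus the longest prefix already in the trie:
  "xgzsii" → 6 new (x, g, z, s, i, i)
  "xiafi" → prefix "x" already present; 4 new (i, a, f, i)
  "xdwbrche" → prefix "x" already present; 7 new (d, w, b, r, c, h, e)
  "xgzsstqy" → prefix "xgzs" already present; 4 new (s, t, q, y)
  "xdwbw" → prefix "xdwb" already present; 1 new (w)
  "xoitz" → prefix "x" already present; 4 new (o, i, t, z)
  "xgzsihsu" → prefix "xgzsi" already present; 3 new (h, s, u)
  "xgzss" → prefix "xgzss" already present; 0 new (none)
  "xdwbrchu" → prefix "xdwbrch" already present; 1 new (u)
  "xoituf" → prefix "xoit" already present; 2 new (u, f)
Total nodes = 6 + 4 + 7 + 4 + 1 + 4 + 3 + 0 + 1 + 2 = 32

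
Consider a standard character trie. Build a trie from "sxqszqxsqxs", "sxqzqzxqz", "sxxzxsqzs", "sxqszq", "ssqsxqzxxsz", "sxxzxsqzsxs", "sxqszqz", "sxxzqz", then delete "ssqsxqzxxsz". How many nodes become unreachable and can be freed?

Walk "ssqsxqzxxsz" from the leaf back toward the root, removing each node that no remaining word uses.
The suffix "sqsxqzxxsz" (10 nodes) is used only by "ssqsxqzxxsz"; the node for "s" still has the child "x", so pruning stops there.
Nodes removed: 10

10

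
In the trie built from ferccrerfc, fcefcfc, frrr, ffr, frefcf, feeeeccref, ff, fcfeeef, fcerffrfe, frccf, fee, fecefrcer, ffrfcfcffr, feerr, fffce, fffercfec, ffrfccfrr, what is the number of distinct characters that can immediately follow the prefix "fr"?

Follow the path "fr" to its node, then look at its outgoing edges.
Distinct next characters after "fr": c, e, r.
That node has 3 child edges.

3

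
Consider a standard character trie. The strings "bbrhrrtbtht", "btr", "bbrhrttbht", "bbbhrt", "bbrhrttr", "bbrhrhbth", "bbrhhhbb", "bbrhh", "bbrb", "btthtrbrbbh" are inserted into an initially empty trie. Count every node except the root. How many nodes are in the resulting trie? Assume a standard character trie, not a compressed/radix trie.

Count nodes per top-level branch (shared prefixes stored once):
  'b'-branch (bbbhrt, bbrb, bbrhh, bbrhhhbb, bbrhrhbth, bbrhrrtbtht, bbrhrttbht, bbrhrttr, btr, btthtrbrbbh): 41 nodes
Sum: 41

41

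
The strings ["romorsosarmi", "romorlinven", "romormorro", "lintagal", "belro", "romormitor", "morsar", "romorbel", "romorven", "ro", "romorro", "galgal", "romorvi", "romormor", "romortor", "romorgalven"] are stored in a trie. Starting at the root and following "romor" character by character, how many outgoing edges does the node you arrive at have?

8

Walk "romor" from the root, arriving at one node.
Distinct next characters after "romor": b, g, l, m, r, s, t, v.
That node has 8 child edges.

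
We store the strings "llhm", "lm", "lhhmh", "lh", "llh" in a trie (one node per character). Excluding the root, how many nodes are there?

For each word, the new-node count is its length minus the longest prefix already in the trie:
  "llhm" → 4 new (l, l, h, m)
  "lm" → prefix "l" already present; 1 new (m)
  "lhhmh" → prefix "l" already present; 4 new (h, h, m, h)
  "lh" → prefix "lh" already present; 0 new (none)
  "llh" → prefix "llh" already present; 0 new (none)
Total nodes = 4 + 1 + 4 + 0 + 0 = 9

9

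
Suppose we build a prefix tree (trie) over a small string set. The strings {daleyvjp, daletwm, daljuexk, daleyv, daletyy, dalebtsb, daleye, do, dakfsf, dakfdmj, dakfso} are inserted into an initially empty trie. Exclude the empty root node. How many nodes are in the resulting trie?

Trie structure (* marks end of a word):
(root)
└─ d
   ├─ a
   │  ├─ k
   │  │  └─ f
   │  │     ├─ d
   │  │     │  └─ m
   │  │     │     └─ j *
   │  │     └─ s
   │  │        ├─ f *
   │  │        └─ o *
   │  └─ l
   │     ├─ e
   │     │  ├─ b
   │     │  │  └─ t
   │     │  │     └─ s
   │     │  │        └─ b *
   │     │  ├─ t
   │     │  │  ├─ w
   │     │  │  │  └─ m *
   │     │  │  └─ y
   │     │  │     └─ y *
   │     │  └─ y
   │     │     ├─ e *
   │     │     └─ v *
   │     │        └─ j
   │     │           └─ p *
   │     └─ j
   │        └─ u
   │           └─ e
   │              └─ x
   │                 └─ k *
   └─ o *
Counting every labelled node above: 32.

32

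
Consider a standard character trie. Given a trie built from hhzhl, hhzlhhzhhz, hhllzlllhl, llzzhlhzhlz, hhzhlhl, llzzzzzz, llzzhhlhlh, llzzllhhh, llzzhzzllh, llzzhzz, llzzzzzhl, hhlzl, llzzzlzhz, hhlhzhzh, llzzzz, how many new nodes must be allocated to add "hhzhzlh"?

3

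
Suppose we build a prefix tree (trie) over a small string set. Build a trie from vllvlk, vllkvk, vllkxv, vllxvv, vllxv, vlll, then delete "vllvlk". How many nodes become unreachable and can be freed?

3

A node on "vllvlk"'s path can go only if nothing else ends at it or branches off below it.
The suffix "vlk" (3 nodes) is used only by "vllvlk"; the node for "vll" still has the child "k", so pruning stops there.
Nodes removed: 3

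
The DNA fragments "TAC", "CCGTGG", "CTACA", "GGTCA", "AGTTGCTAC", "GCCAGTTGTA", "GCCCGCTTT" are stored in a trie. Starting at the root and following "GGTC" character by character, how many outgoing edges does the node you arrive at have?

The children of the "GGTC" node are the distinct next characters among strings starting with "GGTC".
Characters that immediately follow "GGTC" among the stored strings: {A}.
That node has 1 child edge.

1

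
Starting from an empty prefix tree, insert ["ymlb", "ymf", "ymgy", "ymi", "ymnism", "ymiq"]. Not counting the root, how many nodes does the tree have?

For each word, the new-node count is its length minus the longest prefix already in the trie:
  "ymlb" → 4 new (y, m, l, b)
  "ymf" → prefix "ym" already present; 1 new (f)
  "ymgy" → prefix "ym" already present; 2 new (g, y)
  "ymi" → prefix "ym" already present; 1 new (i)
  "ymnism" → prefix "ym" already present; 4 new (n, i, s, m)
  "ymiq" → prefix "ymi" already present; 1 new (q)
Total nodes = 4 + 1 + 2 + 1 + 4 + 1 = 13

13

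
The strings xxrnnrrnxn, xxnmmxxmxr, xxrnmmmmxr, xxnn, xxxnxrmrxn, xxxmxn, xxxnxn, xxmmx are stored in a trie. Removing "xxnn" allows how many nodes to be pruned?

A node on "xxnn"'s path can go only if nothing else ends at it or branches off below it.
The suffix "n" (1 node) is used only by "xxnn"; the node for "xxn" still has the child "m", so pruning stops there.
Nodes removed: 1

1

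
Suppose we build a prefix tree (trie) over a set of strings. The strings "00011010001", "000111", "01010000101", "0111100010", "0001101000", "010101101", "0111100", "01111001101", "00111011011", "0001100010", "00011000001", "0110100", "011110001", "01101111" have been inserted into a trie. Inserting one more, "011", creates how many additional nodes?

0

Every character of "011" already lies on an existing path (it is a prefix of some stored word).
No new nodes are needed: 0.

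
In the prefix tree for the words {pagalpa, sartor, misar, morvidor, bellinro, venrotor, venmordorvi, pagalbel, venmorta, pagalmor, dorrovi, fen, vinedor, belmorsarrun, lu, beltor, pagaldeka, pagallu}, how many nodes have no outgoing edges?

18

A leaf is a node with no children — equivalently, the end of a word that is not a proper prefix of any other stored word.
Those words: "bellinro", "belmorsarrun", "beltor", "dorrovi", "fen", "lu", "misar", "morvidor", "pagalbel", "pagaldeka", "pagallu", "pagalmor", "pagalpa", "sartor", "venmordorvi", "venmorta", "venrotor", "vinedor"
Leaf count: 18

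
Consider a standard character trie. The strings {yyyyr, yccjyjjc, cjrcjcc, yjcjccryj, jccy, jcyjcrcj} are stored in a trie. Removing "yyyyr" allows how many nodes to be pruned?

4

Walk "yyyyr" from the leaf back toward the root, removing each node that no remaining word uses.
The suffix "yyyr" (4 nodes) is used only by "yyyyr"; the node for "y" still has the child "c", so pruning stops there.
Nodes removed: 4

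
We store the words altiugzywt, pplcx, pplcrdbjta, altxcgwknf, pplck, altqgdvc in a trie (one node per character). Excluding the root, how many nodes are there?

Insert word by word; a character creates a node only if that edge doesn't already exist:
  "altiugzywt" → 10 new (a, l, t, i, u, g, z, y, w, t)
  "pplcx" → 5 new (p, p, l, c, x)
  "pplcrdbjta" → prefix "pplc" already present; 6 new (r, d, b, j, t, a)
  "altxcgwknf" → prefix "alt" already present; 7 new (x, c, g, w, k, n, f)
  "pplck" → prefix "pplc" already present; 1 new (k)
  "altqgdvc" → prefix "alt" already present; 5 new (q, g, d, v, c)
Total nodes = 10 + 5 + 6 + 7 + 1 + 5 = 34

34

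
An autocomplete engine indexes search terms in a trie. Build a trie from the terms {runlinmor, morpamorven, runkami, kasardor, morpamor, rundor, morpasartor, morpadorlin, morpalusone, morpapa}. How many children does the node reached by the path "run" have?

3

Follow the path "run" to its node, then look at its outgoing edges.
Characters that immediately follow "run" among the stored strings: {d, k, l}.
That node has 3 child edges.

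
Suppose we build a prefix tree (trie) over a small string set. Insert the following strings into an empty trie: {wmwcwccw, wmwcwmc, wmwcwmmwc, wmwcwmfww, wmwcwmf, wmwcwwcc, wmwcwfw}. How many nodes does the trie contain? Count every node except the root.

Count nodes per top-level branch (shared prefixes stored once):
  'w'-branch (wmwcwccw, wmwcwfw, wmwcwmc, wmwcwmf, wmwcwmfww, wmwcwmmwc, wmwcwwcc): 21 nodes
Sum: 21

21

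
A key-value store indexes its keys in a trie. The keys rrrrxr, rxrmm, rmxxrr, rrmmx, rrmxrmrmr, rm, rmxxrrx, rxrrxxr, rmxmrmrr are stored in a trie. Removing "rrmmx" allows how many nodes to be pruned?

Walk "rrmmx" from the leaf back toward the root, removing each node that no remaining word uses.
The suffix "mx" (2 nodes) is used only by "rrmmx"; the node for "rrm" still has the child "x", so pruning stops there.
Nodes removed: 2

2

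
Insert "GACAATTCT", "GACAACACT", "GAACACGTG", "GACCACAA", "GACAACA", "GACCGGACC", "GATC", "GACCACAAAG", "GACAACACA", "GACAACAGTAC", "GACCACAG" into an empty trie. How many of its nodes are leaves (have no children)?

A leaf is a node with no children — equivalently, the end of a word that is not a proper prefix of any other stored word.
Those words: "GAACACGTG", "GACAACACA", "GACAACACT", "GACAACAGTAC", "GACAATTCT", "GACCACAAAG", "GACCACAG", "GACCGGACC", "GATC"
Leaf count: 9

9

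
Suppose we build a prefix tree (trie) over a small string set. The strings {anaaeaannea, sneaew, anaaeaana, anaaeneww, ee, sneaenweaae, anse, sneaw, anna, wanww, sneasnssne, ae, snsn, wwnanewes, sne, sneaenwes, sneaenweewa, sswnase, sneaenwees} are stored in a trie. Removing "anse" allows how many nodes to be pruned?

2

After clearing the end-marker at "anse", prune upward until reaching a node still needed by another word.
The suffix "se" (2 nodes) is used only by "anse"; the node for "an" still has the child "a", so pruning stops there.
Nodes removed: 2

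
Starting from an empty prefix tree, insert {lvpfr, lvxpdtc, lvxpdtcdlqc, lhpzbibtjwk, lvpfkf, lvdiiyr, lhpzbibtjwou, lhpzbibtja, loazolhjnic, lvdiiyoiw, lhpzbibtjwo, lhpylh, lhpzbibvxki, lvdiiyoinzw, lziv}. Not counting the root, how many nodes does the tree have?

For each word, the new-node count is its length minus the longest prefix already in the trie:
  "lvpfr" → 5 new (l, v, p, f, r)
  "lvxpdtc" → prefix "lv" already present; 5 new (x, p, d, t, c)
  "lvxpdtcdlqc" → prefix "lvxpdtc" already present; 4 new (d, l, q, c)
  "lhpzbibtjwk" → prefix "l" already present; 10 new (h, p, z, b, i, b, t, j, w, k)
  "lvpfkf" → prefix "lvpf" already present; 2 new (k, f)
  "lvdiiyr" → prefix "lv" already present; 5 new (d, i, i, y, r)
  "lhpzbibtjwou" → prefix "lhpzbibtjw" already present; 2 new (o, u)
  "lhpzbibtja" → prefix "lhpzbibtj" already present; 1 new (a)
  "loazolhjnic" → prefix "l" already present; 10 new (o, a, z, o, l, h, j, n, i, c)
  "lvdiiyoiw" → prefix "lvdiiy" already present; 3 new (o, i, w)
  "lhpzbibtjwo" → prefix "lhpzbibtjwo" already present; 0 new (none)
  "lhpylh" → prefix "lhp" already present; 3 new (y, l, h)
  "lhpzbibvxki" → prefix "lhpzbib" already present; 4 new (v, x, k, i)
  "lvdiiyoinzw" → prefix "lvdiiyoi" already present; 3 new (n, z, w)
  "lziv" → prefix "l" already present; 3 new (z, i, v)
Total nodes = 5 + 5 + 4 + 10 + 2 + 5 + 2 + 1 + 10 + 3 + 0 + 3 + 4 + 3 + 3 = 60

60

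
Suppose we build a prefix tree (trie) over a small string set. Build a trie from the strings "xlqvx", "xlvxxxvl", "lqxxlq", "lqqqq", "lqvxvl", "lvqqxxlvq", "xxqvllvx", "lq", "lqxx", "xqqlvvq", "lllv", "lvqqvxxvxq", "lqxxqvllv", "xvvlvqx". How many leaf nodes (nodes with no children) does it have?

12

Leaves are exactly the stored words that no other stored word extends.
Those words: "lllv", "lqqqq", "lqvxvl", "lqxxlq", "lqxxqvllv", "lvqqvxxvxq", "lvqqxxlvq", "xlqvx", "xlvxxxvl", "xqqlvvq", "xvvlvqx", "xxqvllvx"
Leaf count: 12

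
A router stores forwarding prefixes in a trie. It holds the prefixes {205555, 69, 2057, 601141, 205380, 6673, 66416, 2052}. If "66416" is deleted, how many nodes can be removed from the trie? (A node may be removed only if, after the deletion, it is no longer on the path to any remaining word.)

After clearing the end-marker at "66416", prune upward until reaching a node still needed by another word.
The suffix "416" (3 nodes) is used only by "66416"; the node for "66" still has the child "7", so pruning stops there.
Nodes removed: 3

3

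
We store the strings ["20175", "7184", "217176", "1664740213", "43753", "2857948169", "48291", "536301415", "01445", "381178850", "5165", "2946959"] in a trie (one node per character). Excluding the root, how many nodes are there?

74

Trace insertions, counting only characters that open a new branch:
  "20175" → 5 new (2, 0, 1, 7, 5)
  "7184" → 4 new (7, 1, 8, 4)
  "217176" → prefix "2" already present; 5 new (1, 7, 1, 7, 6)
  "1664740213" → 10 new (1, 6, 6, 4, 7, 4, 0, 2, 1, 3)
  "43753" → 5 new (4, 3, 7, 5, 3)
  "2857948169" → prefix "2" already present; 9 new (8, 5, 7, 9, 4, 8, 1, 6, 9)
  "48291" → prefix "4" already present; 4 new (8, 2, 9, 1)
  "536301415" → 9 new (5, 3, 6, 3, 0, 1, 4, 1, 5)
  "01445" → 5 new (0, 1, 4, 4, 5)
  "381178850" → 9 new (3, 8, 1, 1, 7, 8, 8, 5, 0)
  "5165" → prefix "5" already present; 3 new (1, 6, 5)
  "2946959" → prefix "2" already present; 6 new (9, 4, 6, 9, 5, 9)
Total nodes = 5 + 4 + 5 + 10 + 5 + 9 + 4 + 9 + 5 + 9 + 3 + 6 = 74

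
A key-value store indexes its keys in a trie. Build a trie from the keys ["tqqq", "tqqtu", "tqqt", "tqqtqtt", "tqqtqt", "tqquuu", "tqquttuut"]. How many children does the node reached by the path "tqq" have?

3

Follow the path "tqq" to its node, then look at its outgoing edges.
Characters that immediately follow "tqq" among the stored strings: {q, t, u}.
That node has 3 child edges.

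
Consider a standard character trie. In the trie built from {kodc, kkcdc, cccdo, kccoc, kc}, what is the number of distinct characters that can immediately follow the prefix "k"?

3

Walk "k" from the root, arriving at one node.
Characters that immediately follow "k" among the stored strings: {c, k, o}.
That node has 3 child edges.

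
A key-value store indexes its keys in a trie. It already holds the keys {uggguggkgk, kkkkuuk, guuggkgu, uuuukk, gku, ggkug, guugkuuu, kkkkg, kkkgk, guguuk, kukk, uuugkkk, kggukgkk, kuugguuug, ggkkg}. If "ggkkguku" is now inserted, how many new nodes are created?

Walking "ggkkguku" from the root, the first 5 characters ("ggkkg") follow existing edges; "u" is the first miss.
So 8 − 5 = 3 new nodes.

3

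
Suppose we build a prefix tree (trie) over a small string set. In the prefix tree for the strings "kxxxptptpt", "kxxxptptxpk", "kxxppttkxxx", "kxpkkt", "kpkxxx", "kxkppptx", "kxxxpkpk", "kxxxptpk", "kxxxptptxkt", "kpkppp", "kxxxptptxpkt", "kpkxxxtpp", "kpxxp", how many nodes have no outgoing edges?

A leaf is a node with no children — equivalently, the end of a word that is not a proper prefix of any other stored word.
Those words: "kpkppp", "kpkxxxtpp", "kpxxp", "kxkppptx", "kxpkkt", "kxxppttkxxx", "kxxxpkpk", "kxxxptpk", "kxxxptptpt", "kxxxptptxkt", "kxxxptptxpkt"
Leaf count: 11

11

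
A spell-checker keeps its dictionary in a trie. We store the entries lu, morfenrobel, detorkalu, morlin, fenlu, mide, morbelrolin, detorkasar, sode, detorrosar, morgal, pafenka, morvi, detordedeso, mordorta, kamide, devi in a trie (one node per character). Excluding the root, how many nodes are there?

Count nodes per top-level branch (shared prefixes stored once):
  'd'-branch (detordedeso, detorkalu, detorkasar, detorrosar, devi): 25 nodes
  'f'-branch (fenlu): 5 nodes
  'k'-branch (kamide): 6 nodes
  'l'-branch (lu): 2 nodes
  'm'-branch (mide, morbelrolin, mordorta, morfenrobel, morgal, morlin, morvi): 35 nodes
  'p'-branch (pafenka): 7 nodes
  's'-branch (sode): 4 nodes
Sum: 84

84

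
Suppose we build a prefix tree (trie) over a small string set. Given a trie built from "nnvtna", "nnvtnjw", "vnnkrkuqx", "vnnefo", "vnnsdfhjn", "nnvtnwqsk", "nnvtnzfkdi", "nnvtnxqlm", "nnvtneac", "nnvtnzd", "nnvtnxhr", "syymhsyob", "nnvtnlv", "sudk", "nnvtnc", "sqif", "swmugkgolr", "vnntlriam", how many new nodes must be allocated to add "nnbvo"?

The longest prefix of "nnbvo" already in the trie is "nn" (length 2).
New nodes needed: |"nnbvo"| − 2 = 5 − 2 = 3.

3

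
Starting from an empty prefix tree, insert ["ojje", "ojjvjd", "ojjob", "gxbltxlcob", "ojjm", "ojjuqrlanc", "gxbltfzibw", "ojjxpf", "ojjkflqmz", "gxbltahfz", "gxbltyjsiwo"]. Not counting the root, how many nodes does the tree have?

Insert word by word; a character creates a node only if that edge doesn't already exist:
  "ojje" → 4 new (o, j, j, e)
  "ojjvjd" → prefix "ojj" already present; 3 new (v, j, d)
  "ojjob" → prefix "ojj" already present; 2 new (o, b)
  "gxbltxlcob" → 10 new (g, x, b, l, t, x, l, c, o, b)
  "ojjm" → prefix "ojj" already present; 1 new (m)
  "ojjuqrlanc" → prefix "ojj" already present; 7 new (u, q, r, l, a, n, c)
  "gxbltfzibw" → prefix "gxblt" already present; 5 new (f, z, i, b, w)
  "ojjxpf" → prefix "ojj" already present; 3 new (x, p, f)
  "ojjkflqmz" → prefix "ojj" already present; 6 new (k, f, l, q, m, z)
  "gxbltahfz" → prefix "gxblt" already present; 4 new (a, h, f, z)
  "gxbltyjsiwo" → prefix "gxblt" already present; 6 new (y, j, s, i, w, o)
Total nodes = 4 + 3 + 2 + 10 + 1 + 7 + 5 + 3 + 6 + 4 + 6 = 51

51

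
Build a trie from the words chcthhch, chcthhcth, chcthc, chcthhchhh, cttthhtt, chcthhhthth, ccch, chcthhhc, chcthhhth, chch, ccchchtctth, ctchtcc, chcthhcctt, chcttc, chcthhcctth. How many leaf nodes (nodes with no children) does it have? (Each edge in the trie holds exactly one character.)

Leaves are exactly the stored words that no other stored word extends.
Those words: "ccchchtctth", "chch", "chcthc", "chcthhcctth", "chcthhchhh", "chcthhcth", "chcthhhc", "chcthhhthth", "chcttc", "ctchtcc", "cttthhtt"
Leaf count: 11

11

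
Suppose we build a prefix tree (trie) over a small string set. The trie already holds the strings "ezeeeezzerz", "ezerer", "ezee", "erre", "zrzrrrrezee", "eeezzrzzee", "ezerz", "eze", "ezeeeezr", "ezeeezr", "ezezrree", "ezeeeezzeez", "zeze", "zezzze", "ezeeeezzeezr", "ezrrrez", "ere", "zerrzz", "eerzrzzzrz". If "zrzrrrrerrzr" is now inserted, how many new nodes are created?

"zrzrrrre" is already a path in the trie; the remaining "rrzr" must be added.
So 12 − 8 = 4 new nodes.

4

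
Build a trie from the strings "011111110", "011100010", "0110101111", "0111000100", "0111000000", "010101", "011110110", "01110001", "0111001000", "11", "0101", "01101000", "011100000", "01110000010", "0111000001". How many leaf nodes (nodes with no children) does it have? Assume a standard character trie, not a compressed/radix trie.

10

A leaf is a node with no children — equivalently, the end of a word that is not a proper prefix of any other stored word.
Those words: "010101", "01101000", "0110101111", "0111000000", "01110000010", "0111000100", "0111001000", "011110110", "011111110", "11"
Leaf count: 10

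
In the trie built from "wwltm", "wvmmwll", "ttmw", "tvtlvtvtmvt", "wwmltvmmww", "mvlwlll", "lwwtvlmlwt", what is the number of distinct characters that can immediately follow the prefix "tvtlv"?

1

The children of the "tvtlv" node are the distinct next characters among strings starting with "tvtlv".
Distinct next characters after "tvtlv": t.
That node has 1 child edge.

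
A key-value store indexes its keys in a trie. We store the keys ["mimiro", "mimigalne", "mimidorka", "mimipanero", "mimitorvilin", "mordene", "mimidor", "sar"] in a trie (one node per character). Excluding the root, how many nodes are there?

39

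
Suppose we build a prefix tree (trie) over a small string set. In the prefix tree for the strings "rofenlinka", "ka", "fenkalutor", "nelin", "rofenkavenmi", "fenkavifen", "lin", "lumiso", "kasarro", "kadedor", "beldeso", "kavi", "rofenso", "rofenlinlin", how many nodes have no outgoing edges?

A leaf is a node with no children — equivalently, the end of a word that is not a proper prefix of any other stored word.
Those words: "beldeso", "fenkalutor", "fenkavifen", "kadedor", "kasarro", "kavi", "lin", "lumiso", "nelin", "rofenkavenmi", "rofenlinka", "rofenlinlin", "rofenso"
Leaf count: 13

13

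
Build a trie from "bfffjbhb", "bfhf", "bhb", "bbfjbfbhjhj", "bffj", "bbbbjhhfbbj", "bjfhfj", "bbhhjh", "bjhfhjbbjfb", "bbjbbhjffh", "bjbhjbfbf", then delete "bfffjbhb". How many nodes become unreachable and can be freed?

A node on "bfffjbhb"'s path can go only if nothing else ends at it or branches off below it.
The suffix "fjbhb" (5 nodes) is used only by "bfffjbhb"; the node for "bff" still has the child "j", so pruning stops there.
Nodes removed: 5

5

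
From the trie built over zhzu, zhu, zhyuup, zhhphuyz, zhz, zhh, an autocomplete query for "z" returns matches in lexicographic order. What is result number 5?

DFS of the "z" subtree visits, in order: "zhh", "zhhphuyz", "zhu", "zhyuup", "zhz", "zhzu"
Position 5: zhz

zhz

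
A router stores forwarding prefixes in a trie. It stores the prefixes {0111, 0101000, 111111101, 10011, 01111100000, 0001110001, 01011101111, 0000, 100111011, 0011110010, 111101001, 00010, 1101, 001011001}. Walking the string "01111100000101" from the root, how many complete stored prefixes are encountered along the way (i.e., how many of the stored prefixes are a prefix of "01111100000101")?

2

Check each prefix of "01111100000101" against the stored set — each match is an end-marker on the path.
Prefixes of the query that are stored words: "0111", "01111100000"
Count: 2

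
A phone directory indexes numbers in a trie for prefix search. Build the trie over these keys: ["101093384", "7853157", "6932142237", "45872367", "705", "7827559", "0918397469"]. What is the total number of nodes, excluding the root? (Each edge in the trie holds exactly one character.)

Insert word by word; a character creates a node only if that edge doesn't already exist:
  "101093384" → 9 new (1, 0, 1, 0, 9, 3, 3, 8, 4)
  "7853157" → 7 new (7, 8, 5, 3, 1, 5, 7)
  "6932142237" → 10 new (6, 9, 3, 2, 1, 4, 2, 2, 3, 7)
  "45872367" → 8 new (4, 5, 8, 7, 2, 3, 6, 7)
  "705" → prefix "7" already present; 2 new (0, 5)
  "7827559" → prefix "78" already present; 5 new (2, 7, 5, 5, 9)
  "0918397469" → 10 new (0, 9, 1, 8, 3, 9, 7, 4, 6, 9)
Total nodes = 9 + 7 + 10 + 8 + 2 + 5 + 10 = 51

51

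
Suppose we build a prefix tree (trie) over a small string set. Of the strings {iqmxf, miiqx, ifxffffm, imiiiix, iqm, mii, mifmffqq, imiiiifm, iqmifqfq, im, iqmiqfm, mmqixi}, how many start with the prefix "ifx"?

1

Traverse to the node for "ifx", then collect every word in that subtree.
Words under "ifx": ifxffffm
Count: 1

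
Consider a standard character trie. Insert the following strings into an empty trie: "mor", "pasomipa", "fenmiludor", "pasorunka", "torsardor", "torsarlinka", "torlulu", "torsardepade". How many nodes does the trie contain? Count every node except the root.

49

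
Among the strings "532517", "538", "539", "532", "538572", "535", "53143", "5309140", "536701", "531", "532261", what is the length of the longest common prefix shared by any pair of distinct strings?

Equivalently: take the maximum, over all pairs, of their longest common prefix length.
"531" and "53143" agree on "531" (3 characters) before diverging; nothing deeper is shared.
Longest shared-prefix length: 3

3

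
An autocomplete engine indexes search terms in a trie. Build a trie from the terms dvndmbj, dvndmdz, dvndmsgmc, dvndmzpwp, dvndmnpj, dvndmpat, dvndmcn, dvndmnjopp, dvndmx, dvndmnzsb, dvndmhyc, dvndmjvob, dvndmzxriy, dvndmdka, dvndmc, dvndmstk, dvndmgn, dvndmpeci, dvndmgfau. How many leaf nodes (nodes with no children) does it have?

18

Leaves are exactly the stored words that no other stored word extends.
Those words: "dvndmbj", "dvndmcn", "dvndmdka", "dvndmdz", "dvndmgfau", "dvndmgn", "dvndmhyc", "dvndmjvob", "dvndmnjopp", "dvndmnpj", "dvndmnzsb", "dvndmpat", "dvndmpeci", "dvndmsgmc", "dvndmstk", "dvndmx", "dvndmzpwp", "dvndmzxriy"
Leaf count: 18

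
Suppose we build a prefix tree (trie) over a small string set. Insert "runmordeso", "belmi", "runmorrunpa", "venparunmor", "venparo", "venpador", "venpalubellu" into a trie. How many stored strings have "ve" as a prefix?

Walk to "ve"; the words in its subtree are exactly those with that prefix.
Words under "ve": venpador, venpalubellu, venparo, venparunmor
Count: 4

4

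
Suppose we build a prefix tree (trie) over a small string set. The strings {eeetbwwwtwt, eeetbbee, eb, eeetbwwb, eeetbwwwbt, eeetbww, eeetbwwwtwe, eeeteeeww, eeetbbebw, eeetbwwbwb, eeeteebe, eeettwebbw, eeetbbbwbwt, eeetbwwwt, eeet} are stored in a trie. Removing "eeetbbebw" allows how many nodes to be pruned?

After clearing the end-marker at "eeetbbebw", prune upward until reaching a node still needed by another word.
The suffix "bw" (2 nodes) is used only by "eeetbbebw"; the node for "eeetbbe" still has the child "e", so pruning stops there.
Nodes removed: 2

2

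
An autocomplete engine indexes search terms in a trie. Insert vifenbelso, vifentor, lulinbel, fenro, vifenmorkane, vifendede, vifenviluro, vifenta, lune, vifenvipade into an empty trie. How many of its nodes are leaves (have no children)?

Leaves are exactly the stored words that no other stored word extends.
Those words: "fenro", "lulinbel", "lune", "vifenbelso", "vifendede", "vifenmorkane", "vifenta", "vifentor", "vifenviluro", "vifenvipade"
Leaf count: 10

10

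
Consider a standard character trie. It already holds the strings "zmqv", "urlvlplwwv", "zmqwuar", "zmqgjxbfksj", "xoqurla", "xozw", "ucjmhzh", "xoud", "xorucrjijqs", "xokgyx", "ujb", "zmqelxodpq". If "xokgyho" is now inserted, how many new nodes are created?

Walking "xokgyho" from the root, the first 5 characters ("xokgy") follow existing edges; "h" is the first miss.
New nodes needed: |"xokgyho"| − 5 = 7 − 5 = 2.

2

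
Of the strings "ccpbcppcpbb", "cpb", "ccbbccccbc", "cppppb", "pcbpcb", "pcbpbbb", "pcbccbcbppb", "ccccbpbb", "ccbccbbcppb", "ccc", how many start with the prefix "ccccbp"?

Traverse to the node for "ccccbp", then collect every word in that subtree.
Matches: "ccccbpbb"
Count: 1

1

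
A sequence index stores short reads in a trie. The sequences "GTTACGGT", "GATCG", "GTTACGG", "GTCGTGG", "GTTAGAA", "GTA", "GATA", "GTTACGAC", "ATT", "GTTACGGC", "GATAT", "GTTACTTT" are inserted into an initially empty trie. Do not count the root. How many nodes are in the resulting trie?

Trie structure (* marks end of a word):
(root)
├─ A
│  └─ T
│     └─ T *
└─ G
   ├─ A
   │  └─ T
   │     ├─ A *
   │     │  └─ T *
   │     └─ C
   │        └─ G *
   └─ T
      ├─ A *
      ├─ C
      │  └─ G
      │     └─ T
      │        └─ G
      │           └─ G *
      └─ T
         └─ A
            ├─ C
            │  ├─ G
            │  │  ├─ A
            │  │  │  └─ C *
            │  │  └─ G *
            │  │     ├─ C *
            │  │     └─ T *
            │  └─ T
            │     └─ T
            │        └─ T *
            └─ G
               └─ A
                  └─ A *
Counting every labelled node above: 32.

32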